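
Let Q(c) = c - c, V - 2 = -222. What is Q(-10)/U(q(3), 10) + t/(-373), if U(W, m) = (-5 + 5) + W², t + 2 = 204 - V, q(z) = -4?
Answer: -422/373 ≈ -1.1314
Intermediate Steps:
V = -220 (V = 2 - 222 = -220)
t = 422 (t = -2 + (204 - 1*(-220)) = -2 + (204 + 220) = -2 + 424 = 422)
U(W, m) = W² (U(W, m) = 0 + W² = W²)
Q(c) = 0
Q(-10)/U(q(3), 10) + t/(-373) = 0/((-4)²) + 422/(-373) = 0/16 + 422*(-1/373) = 0*(1/16) - 422/373 = 0 - 422/373 = -422/373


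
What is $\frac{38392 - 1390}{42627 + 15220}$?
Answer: $\frac{37002}{57847} \approx 0.63965$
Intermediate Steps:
$\frac{38392 - 1390}{42627 + 15220} = \frac{38392 + \left(-15467 + 14077\right)}{57847} = \left(38392 - 1390\right) \frac{1}{57847} = 37002 \cdot \frac{1}{57847} = \frac{37002}{57847}$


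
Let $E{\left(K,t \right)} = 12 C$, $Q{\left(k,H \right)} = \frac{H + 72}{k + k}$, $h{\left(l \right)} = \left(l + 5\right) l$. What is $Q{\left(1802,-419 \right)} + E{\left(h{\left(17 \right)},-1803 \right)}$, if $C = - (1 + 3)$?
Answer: $- \frac{173339}{3604} \approx -48.096$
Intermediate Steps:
$C = -4$ ($C = \left(-1\right) 4 = -4$)
$h{\left(l \right)} = l \left(5 + l\right)$ ($h{\left(l \right)} = \left(5 + l\right) l = l \left(5 + l\right)$)
$Q{\left(k,H \right)} = \frac{72 + H}{2 k}$
$E{\left(K,t \right)} = -48$ ($E{\left(K,t \right)} = 12 \left(-4\right) = -48$)
$Q{\left(1802,-419 \right)} + E{\left(h{\left(17 \right)},-1803 \right)} = \frac{72 - 419}{2 \cdot 1802} - 48 = \frac{1}{2} \cdot \frac{1}{1802} \left(-347\right) - 48 = - \frac{347}{3604} - 48 = - \frac{173339}{3604}$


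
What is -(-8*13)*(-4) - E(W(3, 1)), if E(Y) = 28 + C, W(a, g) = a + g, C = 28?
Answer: -472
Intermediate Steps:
E(Y) = 56 (E(Y) = 28 + 28 = 56)
-(-8*13)*(-4) - E(W(3, 1)) = -(-8*13)*(-4) - 1*56 = -(-104)*(-4) - 56 = -1*416 - 56 = -416 - 56 = -472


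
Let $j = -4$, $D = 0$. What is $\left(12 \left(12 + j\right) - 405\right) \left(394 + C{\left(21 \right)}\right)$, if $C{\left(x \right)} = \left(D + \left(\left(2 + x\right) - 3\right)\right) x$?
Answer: $-251526$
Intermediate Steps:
$C{\left(x \right)} = x \left(-1 + x\right)$ ($C{\left(x \right)} = \left(0 + \left(\left(2 + x\right) - 3\right)\right) x = \left(0 + \left(-1 + x\right)\right) x = \left(-1 + x\right) x = x \left(-1 + x\right)$)
$\left(12 \left(12 + j\right) - 405\right) \left(394 + C{\left(21 \right)}\right) = \left(12 \left(12 - 4\right) - 405\right) \left(394 + 21 \left(-1 + 21\right)\right) = \left(12 \cdot 8 - 405\right) \left(394 + 21 \cdot 20\right) = \left(96 - 405\right) \left(394 + 420\right) = \left(-309\right) 814 = -251526$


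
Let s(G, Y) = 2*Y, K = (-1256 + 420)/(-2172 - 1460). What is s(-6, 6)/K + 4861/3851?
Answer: 42976445/804859 ≈ 53.396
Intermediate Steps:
K = 209/908 (K = -836/(-3632) = -836*(-1/3632) = 209/908 ≈ 0.23018)
s(-6, 6)/K + 4861/3851 = (2*6)/(209/908) + 4861/3851 = 12*(908/209) + 4861*(1/3851) = 10896/209 + 4861/3851 = 42976445/804859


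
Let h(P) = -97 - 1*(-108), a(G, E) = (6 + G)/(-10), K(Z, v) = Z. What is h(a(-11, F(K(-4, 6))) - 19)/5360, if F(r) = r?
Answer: 11/5360 ≈ 0.0020522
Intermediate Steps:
a(G, E) = -3/5 - G/10 (a(G, E) = (6 + G)*(-1/10) = -3/5 - G/10)
h(P) = 11 (h(P) = -97 + 108 = 11)
h(a(-11, F(K(-4, 6))) - 19)/5360 = 11/5360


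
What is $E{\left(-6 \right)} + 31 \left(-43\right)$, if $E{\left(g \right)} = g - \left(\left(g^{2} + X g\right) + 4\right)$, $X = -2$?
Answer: $-1391$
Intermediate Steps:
$E{\left(g \right)} = -4 - g^{2} + 3 g$ ($E{\left(g \right)} = g - \left(\left(g^{2} - 2 g\right) + 4\right) = g - \left(4 + g^{2} - 2 g\right) = -4 - g^{2} + 3 g$)
$E{\left(-6 \right)} + 31 \left(-43\right) = \left(-4 - \left(-6\right)^{2} + 3 \left(-6\right)\right) + 31 \left(-43\right) = \left(-4 - 36 - 18\right) - 1333 = -58 - 1333 = -1391$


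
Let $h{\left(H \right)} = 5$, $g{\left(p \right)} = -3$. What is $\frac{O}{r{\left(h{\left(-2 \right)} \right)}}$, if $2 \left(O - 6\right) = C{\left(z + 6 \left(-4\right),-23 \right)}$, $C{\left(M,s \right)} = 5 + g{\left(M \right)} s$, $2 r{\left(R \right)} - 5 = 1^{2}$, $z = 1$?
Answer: $\frac{43}{3} \approx 14.333$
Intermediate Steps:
$r{\left(R \right)} = 3$ ($r{\left(R \right)} = \frac{5}{2} + \frac{1^{2}}{2} = \frac{5}{2} + \frac{1}{2} \cdot 1 = \frac{5}{2} + \frac{1}{2} = 3$)
$C{\left(M,s \right)} = 5 - 3 s$
$O = 43$ ($O = 6 + \frac{5 - -69}{2} = 6 + \frac{5 + 69}{2} = 6 + \frac{1}{2} \cdot 74 = 6 + 37 = 43$)
$\frac{O}{r{\left(h{\left(-2 \right)} \right)}} = \frac{43}{3}$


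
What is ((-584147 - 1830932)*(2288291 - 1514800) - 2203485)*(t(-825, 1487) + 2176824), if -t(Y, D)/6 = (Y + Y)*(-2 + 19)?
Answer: -4380794991637739976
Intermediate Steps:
t(Y, D) = -204*Y (t(Y, D) = -6*(Y + Y)*(-2 + 19) = -6*2*Y*17 = -204*Y)
((-584147 - 1830932)*(2288291 - 1514800) - 2203485)*(t(-825, 1487) + 2176824) = ((-584147 - 1830932)*(2288291 - 1514800) - 2203485)*(-204*(-825) + 2176824) = (-2415079*773491 - 2203485)*(168300 + 2176824) = (-1868041870789 - 2203485)*2345124 = -1868044074274*2345124 = -4380794991637739976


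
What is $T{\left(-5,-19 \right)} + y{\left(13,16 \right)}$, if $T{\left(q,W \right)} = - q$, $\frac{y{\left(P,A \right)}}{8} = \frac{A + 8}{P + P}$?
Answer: $\frac{161}{13} \approx 12.385$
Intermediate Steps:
$y{\left(P,A \right)} = \frac{4 \left(8 + A\right)}{P}$ ($y{\left(P,A \right)} = 8 \frac{A + 8}{P + P} = 8 \frac{8 + A}{2 P} = \frac{4 \left(8 + A\right)}{P}$)
$T{\left(-5,-19 \right)} + y{\left(13,16 \right)} = \left(-1\right) \left(-5\right) + \frac{4 \left(8 + 16\right)}{13} = 5 + 4 \cdot \frac{1}{13} \cdot 24 = 5 + \frac{96}{13} = \frac{161}{13}$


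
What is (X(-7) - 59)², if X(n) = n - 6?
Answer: 5184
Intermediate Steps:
X(n) = -6 + n
(X(-7) - 59)² = ((-6 - 7) - 59)² = (-13 - 59)² = (-72)² = 5184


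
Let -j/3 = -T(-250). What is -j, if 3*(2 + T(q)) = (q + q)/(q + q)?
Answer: 5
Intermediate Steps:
T(q) = -5/3 (T(q) = -2 + ((q + q)/(q + q))/3 = -2 + ((2*q)/((2*q)))/3 = -2 + ((2*q)*(1/(2*q)))/3 = -2 + (1/3)*1 = -2 + 1/3 = -5/3)
j = -5 (j = -(-3)*(-5)/3 = -3*5/3 = -5)
-j = -1*(-5) = 5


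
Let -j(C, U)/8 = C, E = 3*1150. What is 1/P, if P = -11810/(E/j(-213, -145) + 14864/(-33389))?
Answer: -14977299/111988041560 ≈ -0.00013374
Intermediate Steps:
E = 3450
j(C, U) = -8*C
P = -111988041560/14977299 (P = -11810/(3450/((-8*(-213))) + 14864/(-33389)) = -11810/(3450/1704 + 14864*(-1/33389)) = -11810/(3450*(1/1704) - 14864/33389) = -11810/(575/284 - 14864/33389) = -11810/14977299/9482476 = -11810*9482476/14977299 = -111988041560/14977299 ≈ -7477.2)
1/P = 1/(-111988041560/14977299) = -14977299/111988041560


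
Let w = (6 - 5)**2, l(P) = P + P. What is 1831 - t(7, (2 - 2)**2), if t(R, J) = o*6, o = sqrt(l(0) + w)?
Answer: 1825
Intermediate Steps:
l(P) = 2*P
w = 1 (w = 1**2 = 1)
o = 1 (o = sqrt(2*0 + 1) = sqrt(0 + 1) = sqrt(1) = 1)
t(R, J) = 6 (t(R, J) = 1*6 = 6)
1831 - t(7, (2 - 2)**2) = 1831 - 1*6 = 1831 - 6 = 1825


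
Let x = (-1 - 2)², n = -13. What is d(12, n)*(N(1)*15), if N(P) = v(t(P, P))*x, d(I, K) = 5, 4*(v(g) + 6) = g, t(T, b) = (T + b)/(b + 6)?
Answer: -56025/14 ≈ -4001.8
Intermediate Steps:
t(T, b) = (T + b)/(6 + b)
v(g) = -6 + g/4
x = 9 (x = (-3)² = 9)
N(P) = -54 + 9*P/(2*(6 + P)) (N(P) = (-6 + ((P + P)/(6 + P))/4)*9 = (-6 + ((2*P)/(6 + P))/4)*9 = (-6 + (2*P/(6 + P))/4)*9 = (-6 + P/(2*(6 + P)))*9 = -54 + 9*P/(2*(6 + P)))
d(12, n)*(N(1)*15) = 5*((9*(-72 - 11*1)/(2*(6 + 1)))*15) = 5*(((9/2)*(-72 - 11)/7)*15) = 5*(((9/2)*(⅐)*(-83))*15) = 5*(-747/14*15) = 5*(-11205/14) = -56025/14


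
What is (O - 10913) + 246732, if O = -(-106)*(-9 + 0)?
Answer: 234865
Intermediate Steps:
O = -954 (O = -(-106)*(-9) = -53*18 = -954)
(O - 10913) + 246732 = (-954 - 10913) + 246732 = -11867 + 246732 = 234865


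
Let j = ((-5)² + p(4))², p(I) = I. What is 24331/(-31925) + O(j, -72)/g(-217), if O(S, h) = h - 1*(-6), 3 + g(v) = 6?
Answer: -726681/31925 ≈ -22.762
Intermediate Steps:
g(v) = 3 (g(v) = -3 + 6 = 3)
j = 841 (j = ((-5)² + 4)² = (25 + 4)² = 29² = 841)
O(S, h) = 6 + h (O(S, h) = h + 6 = 6 + h)
24331/(-31925) + O(j, -72)/g(-217) = 24331/(-31925) + (6 - 72)/3 = 24331*(-1/31925) - 66*⅓ = -24331/31925 - 22 = -726681/31925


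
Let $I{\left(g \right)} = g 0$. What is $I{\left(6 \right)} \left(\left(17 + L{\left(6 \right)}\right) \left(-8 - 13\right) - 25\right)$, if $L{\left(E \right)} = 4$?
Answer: $0$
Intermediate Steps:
$I{\left(g \right)} = 0$
$I{\left(6 \right)} \left(\left(17 + L{\left(6 \right)}\right) \left(-8 - 13\right) - 25\right) = 0 \left(\left(17 + 4\right) \left(-8 - 13\right) - 25\right) = 0 \left(21 \left(-21\right) - 25\right) = 0 \left(-441 - 25\right) = 0 \left(-466\right) = 0$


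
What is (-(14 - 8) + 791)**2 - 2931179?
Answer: -2314954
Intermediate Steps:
(-(14 - 8) + 791)**2 - 2931179 = (-1*6 + 791)**2 - 2931179 = (-6 + 791)**2 - 2931179 = 785**2 - 2931179 = 616225 - 2931179 = -2314954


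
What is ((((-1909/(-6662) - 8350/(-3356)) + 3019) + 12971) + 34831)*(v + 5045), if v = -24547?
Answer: -2770018452672254/2794709 ≈ -9.9117e+8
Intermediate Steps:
((((-1909/(-6662) - 8350/(-3356)) + 3019) + 12971) + 34831)*(v + 5045) = ((((-1909/(-6662) - 8350/(-3356)) + 3019) + 12971) + 34831)*(-24547 + 5045) = ((((-1909*(-1/6662) - 8350*(-1/3356)) + 3019) + 12971) + 34831)*(-19502) = ((((1909/6662 + 4175/1678) + 3019) + 12971) + 34831)*(-19502) = (((7754288/2794709 + 3019) + 12971) + 34831)*(-19502) = ((8444980759/2794709 + 12971) + 34831)*(-19502) = (44695151198/2794709 + 34831)*(-19502) = (142037660377/2794709)*(-19502) = -2770018452672254/2794709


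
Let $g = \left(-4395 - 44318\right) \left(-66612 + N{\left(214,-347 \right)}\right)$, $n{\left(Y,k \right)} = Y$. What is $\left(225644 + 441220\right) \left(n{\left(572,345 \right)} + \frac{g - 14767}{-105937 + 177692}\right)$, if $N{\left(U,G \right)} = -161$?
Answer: $\frac{2196478126469088}{71755} \approx 3.0611 \cdot 10^{10}$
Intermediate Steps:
$g = 3252713149$ ($g = \left(-4395 - 44318\right) \left(-66612 - 161\right) = \left(-48713\right) \left(-66773\right) = 3252713149$)
$\left(225644 + 441220\right) \left(n{\left(572,345 \right)} + \frac{g - 14767}{-105937 + 177692}\right) = \left(225644 + 441220\right) \left(572 + \frac{3252713149 - 14767}{-105937 + 177692}\right) = 666864 \left(572 + \frac{3252713149 + \left(-91548 + 76781\right)}{71755}\right) = 666864 \left(572 + \left(3252713149 - 14767\right) \frac{1}{71755}\right) = 666864 \left(572 + 3252698382 \cdot \frac{1}{71755}\right) = 666864 \left(572 + \frac{3252698382}{71755}\right) = 666864 \cdot \frac{3293742242}{71755} = \frac{2196478126469088}{71755}$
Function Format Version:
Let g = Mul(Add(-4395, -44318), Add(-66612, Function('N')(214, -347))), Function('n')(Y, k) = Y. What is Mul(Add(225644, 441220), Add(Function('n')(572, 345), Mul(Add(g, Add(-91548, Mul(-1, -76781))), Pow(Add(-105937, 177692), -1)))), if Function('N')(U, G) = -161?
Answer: Rational(2196478126469088, 71755) ≈ 3.0611e+10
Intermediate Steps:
g = 3252713149 (g = Mul(Add(-4395, -44318), Add(-66612, -161)) = Mul(-48713, -66773) = 3252713149)
Mul(Add(225644, 441220), Add(Function('n')(572, 345), Mul(Add(g, Add(-91548, Mul(-1, -76781))), Pow(Add(-105937, 177692), -1)))) = Mul(Add(225644, 441220), Add(572, Mul(Add(3252713149, Add(-91548, Mul(-1, -76781))), Pow(Add(-105937, 177692), -1)))) = Mul(666864, Add(572, Mul(Add(3252713149, Add(-91548, 76781)), Pow(71755, -1)))) = Mul(666864, Add(572, Mul(Add(3252713149, -14767), Rational(1, 71755)))) = Mul(666864, Add(572, Mul(3252698382, Rational(1, 71755)))) = Mul(666864, Add(572, Rational(3252698382, 71755))) = Mul(666864, Rational(3293742242, 71755)) = Rational(2196478126469088, 71755)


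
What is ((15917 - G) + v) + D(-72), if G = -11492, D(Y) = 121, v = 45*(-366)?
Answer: 11060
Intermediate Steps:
v = -16470
((15917 - G) + v) + D(-72) = ((15917 - 1*(-11492)) - 16470) + 121 = ((15917 + 11492) - 16470) + 121 = (27409 - 16470) + 121 = 10939 + 121 = 11060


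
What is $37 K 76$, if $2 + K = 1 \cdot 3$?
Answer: $2812$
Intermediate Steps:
$K = 1$ ($K = -2 + 1 \cdot 3 = -2 + 3 = 1$)
$37 K 76 = 37 \cdot 1 \cdot 76 = 37 \cdot 76 = 2812$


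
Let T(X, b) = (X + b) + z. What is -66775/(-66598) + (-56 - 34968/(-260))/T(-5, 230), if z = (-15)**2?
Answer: 1146475873/973995750 ≈ 1.1771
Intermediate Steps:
z = 225
T(X, b) = 225 + X + b (T(X, b) = (X + b) + 225 = 225 + X + b)
-66775/(-66598) + (-56 - 34968/(-260))/T(-5, 230) = -66775/(-66598) + (-56 - 34968/(-260))/(225 - 5 + 230) = -66775*(-1/66598) + (-56 - 34968*(-1)/260)/450 = 66775/66598 + (-56 - 188*(-93/130))*(1/450) = 66775/66598 + (-56 + 8742/65)*(1/450) = 66775/66598 + (5102/65)*(1/450) = 66775/66598 + 2551/14625 = 1146475873/973995750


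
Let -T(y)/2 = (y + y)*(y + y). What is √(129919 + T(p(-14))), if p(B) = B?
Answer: √128351 ≈ 358.26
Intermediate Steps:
T(y) = -8*y² (T(y) = -2*(y + y)*(y + y) = -2*2*y*2*y = -8*y²)
√(129919 + T(p(-14))) = √(129919 - 8*(-14)²) = √(129919 - 8*196) = √(129919 - 1568) = √128351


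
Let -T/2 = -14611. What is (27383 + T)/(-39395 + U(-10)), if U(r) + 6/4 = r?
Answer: -113210/78813 ≈ -1.4364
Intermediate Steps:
T = 29222 (T = -2*(-14611) = 29222)
U(r) = -3/2 + r
(27383 + T)/(-39395 + U(-10)) = (27383 + 29222)/(-39395 + (-3/2 - 10)) = 56605/(-39395 - 23/2) = 56605/(-78813/2) = 56605*(-2/78813) = -113210/78813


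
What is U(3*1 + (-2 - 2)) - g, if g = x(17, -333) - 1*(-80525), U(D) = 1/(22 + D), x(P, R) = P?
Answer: -1691381/21 ≈ -80542.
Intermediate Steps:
g = 80542 (g = 17 - 1*(-80525) = 17 + 80525 = 80542)
U(3*1 + (-2 - 2)) - g = 1/(22 + (3*1 + (-2 - 2))) - 1*80542 = 1/(22 + (3 - 4)) - 80542 = 1/(22 - 1) - 80542 = 1/21 - 80542 = -1691381/21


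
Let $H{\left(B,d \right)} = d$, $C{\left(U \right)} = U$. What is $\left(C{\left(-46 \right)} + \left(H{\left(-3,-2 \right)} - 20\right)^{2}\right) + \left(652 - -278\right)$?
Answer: $1368$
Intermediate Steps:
$\left(C{\left(-46 \right)} + \left(H{\left(-3,-2 \right)} - 20\right)^{2}\right) + \left(652 - -278\right) = \left(-46 + \left(-2 - 20\right)^{2}\right) + \left(652 - -278\right) = \left(-46 + \left(-22\right)^{2}\right) + \left(652 + 278\right) = \left(-46 + 484\right) + 930 = 438 + 930 = 1368$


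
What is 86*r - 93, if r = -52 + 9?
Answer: -3791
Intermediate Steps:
r = -43
86*r - 93 = 86*(-43) - 93 = -3698 - 93 = -3791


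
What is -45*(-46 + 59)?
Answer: -585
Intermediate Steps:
-45*(-46 + 59) = -45*13 = -585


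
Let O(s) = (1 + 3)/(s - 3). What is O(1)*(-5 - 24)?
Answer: 58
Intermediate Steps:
O(s) = 4/(-3 + s)
O(1)*(-5 - 24) = (4/(-3 + 1))*(-5 - 24) = (4/(-2))*(-29) = (4*(-1/2))*(-29) = -2*(-29) = 58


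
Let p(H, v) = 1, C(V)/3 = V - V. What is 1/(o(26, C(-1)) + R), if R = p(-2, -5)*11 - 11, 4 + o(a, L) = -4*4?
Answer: -1/20 ≈ -0.050000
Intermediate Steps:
C(V) = 0 (C(V) = 3*(V - V) = 3*0 = 0)
o(a, L) = -20 (o(a, L) = -4 - 4*4 = -4 - 16 = -20)
R = 0 (R = 1*11 - 11 = 11 - 11 = 0)
1/(o(26, C(-1)) + R) = 1/(-20 + 0) = 1/(-20) = -1/20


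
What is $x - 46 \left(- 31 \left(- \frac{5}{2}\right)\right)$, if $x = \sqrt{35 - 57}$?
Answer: $-3565 + i \sqrt{22} \approx -3565.0 + 4.6904 i$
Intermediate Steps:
$x = i \sqrt{22}$ ($x = \sqrt{-22} = i \sqrt{22} \approx 4.6904 i$)
$x - 46 \left(- 31 \left(- \frac{5}{2}\right)\right) = i \sqrt{22} - 46 \left(- 31 \left(- \frac{5}{2}\right)\right) = i \sqrt{22} - 46 \left(- 31 \left(\left(-5\right) \frac{1}{2}\right)\right) = i \sqrt{22} - 46 \left(\left(-31\right) \left(- \frac{5}{2}\right)\right) = i \sqrt{22} - 3565 = -3565 + i \sqrt{22}$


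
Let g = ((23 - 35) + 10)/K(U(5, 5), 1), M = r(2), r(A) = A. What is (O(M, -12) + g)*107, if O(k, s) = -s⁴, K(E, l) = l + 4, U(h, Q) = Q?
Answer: -11093974/5 ≈ -2.2188e+6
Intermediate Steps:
K(E, l) = 4 + l
M = 2
g = -⅖ (g = ((23 - 35) + 10)/(4 + 1) = (-12 + 10)/5 = -2*⅕ = -⅖ ≈ -0.40000)
(O(M, -12) + g)*107 = (-1*(-12)⁴ - ⅖)*107 = (-1*20736 - ⅖)*107 = (-20736 - ⅖)*107 = -103682/5*107 = -11093974/5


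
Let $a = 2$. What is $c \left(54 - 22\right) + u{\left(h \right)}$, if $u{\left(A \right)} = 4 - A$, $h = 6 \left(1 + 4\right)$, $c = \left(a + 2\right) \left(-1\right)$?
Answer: $-154$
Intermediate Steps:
$c = -4$ ($c = \left(2 + 2\right) \left(-1\right) = 4 \left(-1\right) = -4$)
$h = 30$ ($h = 6 \cdot 5 = 30$)
$c \left(54 - 22\right) + u{\left(h \right)} = - 4 \left(54 - 22\right) + \left(4 - 30\right) = \left(-4\right) 32 - 26 = -128 - 26 = -154$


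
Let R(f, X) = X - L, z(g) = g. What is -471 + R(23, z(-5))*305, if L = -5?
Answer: -471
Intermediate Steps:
R(f, X) = 5 + X (R(f, X) = X - 1*(-5) = X + 5 = 5 + X)
-471 + R(23, z(-5))*305 = -471 + (5 - 5)*305 = -471 + 0*305 = -471 + 0 = -471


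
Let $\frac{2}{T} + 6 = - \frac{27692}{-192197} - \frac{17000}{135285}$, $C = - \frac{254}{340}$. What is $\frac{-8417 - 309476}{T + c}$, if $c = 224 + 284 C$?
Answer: $- \frac{16810165831226413}{608168824549} \approx -27641.0$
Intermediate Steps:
$C = - \frac{127}{170}$ ($C = \left(-254\right) \frac{1}{340} = - \frac{127}{170} \approx -0.74706$)
$c = \frac{1006}{85}$ ($c = 224 + 284 \left(- \frac{127}{170}\right) = 224 - \frac{18034}{85} = \frac{1006}{85} \approx 11.835$)
$T = - \frac{5200274229}{15552926365}$ ($T = \frac{2}{-6 - \left(- \frac{27692}{192197} + \frac{3400}{27057}\right)} = \frac{2}{-6 - - \frac{95792644}{5200274229}} = \frac{2}{-6 + \left(\frac{27692}{192197} - \frac{3400}{27057}\right)} = \frac{2}{-6 + \frac{95792644}{5200274229}} = \frac{2}{- \frac{31105852730}{5200274229}} = 2 \left(- \frac{5200274229}{31105852730}\right) = - \frac{5200274229}{15552926365} \approx -0.33436$)
$\frac{-8417 - 309476}{T + c} = \frac{-8417 - 309476}{- \frac{5200274229}{15552926365} + \frac{1006}{85}} = - \frac{317893}{\frac{608168824549}{52879949641}} = \left(-317893\right) \frac{52879949641}{608168824549} = - \frac{16810165831226413}{608168824549}$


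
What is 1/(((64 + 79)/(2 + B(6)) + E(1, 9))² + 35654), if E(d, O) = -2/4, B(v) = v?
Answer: 64/2301177 ≈ 2.7812e-5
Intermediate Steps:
E(d, O) = -½ (E(d, O) = -2*¼ = -½)
1/(((64 + 79)/(2 + B(6)) + E(1, 9))² + 35654) = 1/(((64 + 79)/(2 + 6) - ½)² + 35654) = 1/((143/8 - ½)² + 35654) = 1/((139/8)² + 35654) = 1/(19321/64 + 35654) = 1/(2301177/64) = 64/2301177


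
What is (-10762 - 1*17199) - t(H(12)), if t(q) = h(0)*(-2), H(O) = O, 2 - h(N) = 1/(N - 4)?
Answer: -55913/2 ≈ -27957.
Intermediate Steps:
h(N) = 2 - 1/(-4 + N) (h(N) = 2 - 1/(N - 4) = 2 - 1/(-4 + N))
t(q) = -9/2 (t(q) = ((-9 + 2*0)/(-4 + 0))*(-2) = ((-9 + 0)/(-4))*(-2) = -¼*(-9)*(-2) = (9/4)*(-2) = -9/2)
(-10762 - 1*17199) - t(H(12)) = (-10762 - 1*17199) - 1*(-9/2) = (-10762 - 17199) + 9/2 = -27961 + 9/2 = -55913/2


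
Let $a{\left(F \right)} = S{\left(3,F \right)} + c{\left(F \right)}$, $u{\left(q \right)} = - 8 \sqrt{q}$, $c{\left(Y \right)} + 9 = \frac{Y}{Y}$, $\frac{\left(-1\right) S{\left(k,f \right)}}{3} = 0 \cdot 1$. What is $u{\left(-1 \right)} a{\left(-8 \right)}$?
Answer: $64 i \approx 64.0 i$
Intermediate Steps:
$S{\left(k,f \right)} = 0$ ($S{\left(k,f \right)} = - 3 \cdot 0 \cdot 1 = \left(-3\right) 0 = 0$)
$c{\left(Y \right)} = -8$ ($c{\left(Y \right)} = -9 + \frac{Y}{Y} = -9 + 1 = -8$)
$a{\left(F \right)} = -8$ ($a{\left(F \right)} = 0 - 8 = -8$)
$u{\left(-1 \right)} a{\left(-8 \right)} = - 8 \sqrt{-1} \left(-8\right) = - 8 i \left(-8\right) = 64 i$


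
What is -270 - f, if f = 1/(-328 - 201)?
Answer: -142829/529 ≈ -270.00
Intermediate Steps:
f = -1/529 (f = 1/(-529) = -1/529 ≈ -0.0018904)
-270 - f = -270 - 1*(-1/529) = -270 + 1/529 = -142829/529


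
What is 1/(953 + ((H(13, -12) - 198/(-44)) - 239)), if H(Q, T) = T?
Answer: 2/1413 ≈ 0.0014154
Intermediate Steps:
1/(953 + ((H(13, -12) - 198/(-44)) - 239)) = 1/(953 + ((-12 - 198/(-44)) - 239)) = 1/(953 + ((-12 - 198*(-1/44)) - 239)) = 1/(953 + ((-12 + 9/2) - 239)) = 1/(953 + (-15/2 - 239)) = 1/(953 - 493/2) = 1/(1413/2) = 2/1413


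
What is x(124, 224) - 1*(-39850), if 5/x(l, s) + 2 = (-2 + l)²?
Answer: 593047705/14882 ≈ 39850.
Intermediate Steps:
x(l, s) = 5/(-2 + (-2 + l)²)
x(124, 224) - 1*(-39850) = 5/(-2 + (-2 + 124)²) - 1*(-39850) = 5/(-2 + 122²) + 39850 = 5/(-2 + 14884) + 39850 = 5/14882 + 39850 = 593047705/14882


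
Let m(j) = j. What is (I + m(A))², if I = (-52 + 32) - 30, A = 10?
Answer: 1600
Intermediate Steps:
I = -50 (I = -20 - 30 = -50)
(I + m(A))² = (-50 + 10)² = (-40)² = 1600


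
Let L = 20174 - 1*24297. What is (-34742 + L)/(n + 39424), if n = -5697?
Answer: -38865/33727 ≈ -1.1523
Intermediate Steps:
L = -4123 (L = 20174 - 24297 = -4123)
(-34742 + L)/(n + 39424) = (-34742 - 4123)/(-5697 + 39424) = -38865/33727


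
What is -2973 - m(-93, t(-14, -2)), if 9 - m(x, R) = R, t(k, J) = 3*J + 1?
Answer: -2987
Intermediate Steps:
t(k, J) = 1 + 3*J
m(x, R) = 9 - R
-2973 - m(-93, t(-14, -2)) = -2973 - (9 - (1 + 3*(-2))) = -2973 - (9 - (1 - 6)) = -2973 - (9 - 1*(-5)) = -2973 - (9 + 5) = -2973 - 1*14 = -2973 - 14 = -2987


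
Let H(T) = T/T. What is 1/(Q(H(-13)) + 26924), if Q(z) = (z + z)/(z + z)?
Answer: 1/26925 ≈ 3.7140e-5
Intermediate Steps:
H(T) = 1
Q(z) = 1 (Q(z) = (2*z)/((2*z)) = (2*z)*(1/(2*z)) = 1)
1/(Q(H(-13)) + 26924) = 1/(1 + 26924) = 1/26925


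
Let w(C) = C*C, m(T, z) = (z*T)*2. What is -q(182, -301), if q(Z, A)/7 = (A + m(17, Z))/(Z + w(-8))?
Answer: -41209/246 ≈ -167.52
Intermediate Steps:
m(T, z) = 2*T*z (m(T, z) = (T*z)*2 = 2*T*z)
w(C) = C²
q(Z, A) = 7*(A + 34*Z)/(64 + Z) (q(Z, A) = 7*((A + 2*17*Z)/(Z + (-8)²)) = 7*((A + 34*Z)/(Z + 64)) = 7*((A + 34*Z)/(64 + Z)) = 7*(A + 34*Z)/(64 + Z))
-q(182, -301) = -7*(-301 + 34*182)/(64 + 182) = -7*(-301 + 6188)/246 = -7*5887/246 = -1*41209/246 = -41209/246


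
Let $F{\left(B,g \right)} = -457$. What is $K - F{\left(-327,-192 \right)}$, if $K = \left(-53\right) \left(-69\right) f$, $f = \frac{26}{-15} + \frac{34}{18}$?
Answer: $\frac{15388}{15} \approx 1025.9$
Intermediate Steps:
$f = \frac{7}{45}$ ($f = 26 \left(- \frac{1}{15}\right) + 34 \cdot \frac{1}{18} = - \frac{26}{15} + \frac{17}{9} = \frac{7}{45} \approx 0.15556$)
$K = \frac{8533}{15}$ ($K = \left(-53\right) \left(-69\right) \frac{7}{45} = 3657 \cdot \frac{7}{45} = \frac{8533}{15} \approx 568.87$)
$K - F{\left(-327,-192 \right)} = \frac{8533}{15} - -457 = \frac{8533}{15} + 457 = \frac{15388}{15}$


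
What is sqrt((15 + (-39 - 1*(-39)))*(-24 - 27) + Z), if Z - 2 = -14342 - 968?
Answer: I*sqrt(16073) ≈ 126.78*I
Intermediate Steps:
Z = -15308 (Z = 2 + (-14342 - 968) = 2 - 15310 = -15308)
sqrt((15 + (-39 - 1*(-39)))*(-24 - 27) + Z) = sqrt((15 + (-39 - 1*(-39)))*(-24 - 27) - 15308) = sqrt((15 + (-39 + 39))*(-51) - 15308) = sqrt((15 + 0)*(-51) - 15308) = sqrt(15*(-51) - 15308) = sqrt(-765 - 15308) = sqrt(-16073) = I*sqrt(16073)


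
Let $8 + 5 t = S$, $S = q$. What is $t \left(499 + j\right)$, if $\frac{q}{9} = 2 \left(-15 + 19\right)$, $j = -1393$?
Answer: $- \frac{57216}{5} \approx -11443.0$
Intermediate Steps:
$q = 72$ ($q = 9 \cdot 2 \left(-15 + 19\right) = 9 \cdot 2 \cdot 4 = 9 \cdot 8 = 72$)
$S = 72$
$t = \frac{64}{5}$ ($t = - \frac{8}{5} + \frac{1}{5} \cdot 72 = - \frac{8}{5} + \frac{72}{5} = \frac{64}{5} \approx 12.8$)
$t \left(499 + j\right) = \frac{64 \left(499 - 1393\right)}{5} = \frac{64}{5} \left(-894\right) = - \frac{57216}{5}$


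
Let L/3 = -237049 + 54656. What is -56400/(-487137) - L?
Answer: 88850397641/162379 ≈ 5.4718e+5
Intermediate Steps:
L = -547179 (L = 3*(-237049 + 54656) = 3*(-182393) = -547179)
-56400/(-487137) - L = -56400/(-487137) - 1*(-547179) = -56400*(-1/487137) + 547179 = 18800/162379 + 547179 = 88850397641/162379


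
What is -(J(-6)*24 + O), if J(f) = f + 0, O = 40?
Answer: 104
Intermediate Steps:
J(f) = f
-(J(-6)*24 + O) = -(-6*24 + 40) = -(-144 + 40) = -1*(-104) = 104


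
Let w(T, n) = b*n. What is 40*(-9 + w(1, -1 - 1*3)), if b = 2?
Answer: -680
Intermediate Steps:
w(T, n) = 2*n
40*(-9 + w(1, -1 - 1*3)) = 40*(-9 + 2*(-1 - 1*3)) = 40*(-9 + 2*(-1 - 3)) = 40*(-9 + 2*(-4)) = 40*(-9 - 8) = 40*(-17) = -680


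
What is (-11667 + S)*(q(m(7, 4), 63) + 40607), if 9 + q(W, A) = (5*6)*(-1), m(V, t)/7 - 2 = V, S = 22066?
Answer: 421866632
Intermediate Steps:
m(V, t) = 14 + 7*V
q(W, A) = -39 (q(W, A) = -9 + (5*6)*(-1) = -9 + 30*(-1) = -9 - 30 = -39)
(-11667 + S)*(q(m(7, 4), 63) + 40607) = (-11667 + 22066)*(-39 + 40607) = 10399*40568 = 421866632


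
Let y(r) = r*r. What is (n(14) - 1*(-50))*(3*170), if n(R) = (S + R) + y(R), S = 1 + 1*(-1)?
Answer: 132600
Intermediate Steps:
S = 0 (S = 1 - 1 = 0)
y(r) = r²
n(R) = R + R² (n(R) = (0 + R) + R² = R + R²)
(n(14) - 1*(-50))*(3*170) = (14*(1 + 14) - 1*(-50))*(3*170) = (14*15 + 50)*510 = (210 + 50)*510 = 260*510 = 132600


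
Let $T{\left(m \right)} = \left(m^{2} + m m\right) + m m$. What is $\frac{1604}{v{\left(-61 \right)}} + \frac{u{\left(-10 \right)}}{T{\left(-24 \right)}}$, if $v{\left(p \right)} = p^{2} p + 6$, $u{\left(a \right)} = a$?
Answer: $- \frac{2520731}{196106400} \approx -0.012854$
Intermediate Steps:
$v{\left(p \right)} = 6 + p^{3}$ ($v{\left(p \right)} = p^{3} + 6 = 6 + p^{3}$)
$T{\left(m \right)} = 3 m^{2}$ ($T{\left(m \right)} = \left(m^{2} + m^{2}\right) + m^{2} = 2 m^{2} + m^{2} = 3 m^{2}$)
$\frac{1604}{v{\left(-61 \right)}} + \frac{u{\left(-10 \right)}}{T{\left(-24 \right)}} = \frac{1604}{6 + \left(-61\right)^{3}} - \frac{10}{3 \left(-24\right)^{2}} = \frac{1604}{6 - 226981} - \frac{10}{3 \cdot 576} = \frac{1604}{-226975} - \frac{10}{1728} = 1604 \left(- \frac{1}{226975}\right) - \frac{5}{864} = - \frac{1604}{226975} - \frac{5}{864} = - \frac{2520731}{196106400}$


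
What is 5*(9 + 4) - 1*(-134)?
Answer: 199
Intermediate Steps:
5*(9 + 4) - 1*(-134) = 5*13 + 134 = 65 + 134 = 199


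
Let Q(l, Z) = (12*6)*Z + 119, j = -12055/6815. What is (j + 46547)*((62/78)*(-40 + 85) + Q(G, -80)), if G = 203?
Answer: -4622829718200/17719 ≈ -2.6090e+8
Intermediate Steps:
j = -2411/1363 (j = -12055*1/6815 = -2411/1363 ≈ -1.7689)
Q(l, Z) = 119 + 72*Z (Q(l, Z) = 72*Z + 119 = 119 + 72*Z)
(j + 46547)*((62/78)*(-40 + 85) + Q(G, -80)) = (-2411/1363 + 46547)*((62/78)*(-40 + 85) + (119 + 72*(-80))) = 63441150*((62*(1/78))*45 + (119 - 5760))/1363 = 63441150*((31/39)*45 - 5641)/1363 = 63441150*(465/13 - 5641)/1363 = (63441150/1363)*(-72868/13) = -4622829718200/17719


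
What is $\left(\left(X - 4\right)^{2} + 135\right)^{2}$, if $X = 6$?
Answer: $19321$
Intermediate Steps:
$\left(\left(X - 4\right)^{2} + 135\right)^{2} = \left(\left(6 - 4\right)^{2} + 135\right)^{2} = \left(2^{2} + 135\right)^{2} = \left(4 + 135\right)^{2} = 139^{2} = 19321$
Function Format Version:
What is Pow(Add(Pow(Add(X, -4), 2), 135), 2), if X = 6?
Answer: 19321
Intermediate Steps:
Pow(Add(Pow(Add(X, -4), 2), 135), 2) = Pow(Add(Pow(Add(6, -4), 2), 135), 2) = Pow(Add(Pow(2, 2), 135), 2) = Pow(Add(4, 135), 2) = Pow(139, 2) = 19321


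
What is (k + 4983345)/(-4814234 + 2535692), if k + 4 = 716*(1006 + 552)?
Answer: -871267/325506 ≈ -2.6767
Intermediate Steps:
k = 1115524 (k = -4 + 716*(1006 + 552) = -4 + 716*1558 = -4 + 1115528 = 1115524)
(k + 4983345)/(-4814234 + 2535692) = (1115524 + 4983345)/(-4814234 + 2535692) = 6098869/(-2278542) = 6098869*(-1/2278542) = -871267/325506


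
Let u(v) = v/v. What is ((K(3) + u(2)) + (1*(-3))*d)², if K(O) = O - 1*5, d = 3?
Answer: 100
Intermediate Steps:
K(O) = -5 + O (K(O) = O - 5 = -5 + O)
u(v) = 1
((K(3) + u(2)) + (1*(-3))*d)² = (((-5 + 3) + 1) + (1*(-3))*3)² = ((-2 + 1) - 3*3)² = (-1 - 9)² = (-10)² = 100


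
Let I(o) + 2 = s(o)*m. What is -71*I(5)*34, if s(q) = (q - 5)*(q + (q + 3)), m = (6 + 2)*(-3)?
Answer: 4828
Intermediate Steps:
m = -24 (m = 8*(-3) = -24)
s(q) = (-5 + q)*(3 + 2*q) (s(q) = (-5 + q)*(q + (3 + q)) = (-5 + q)*(3 + 2*q))
I(o) = 358 - 48*o² + 168*o (I(o) = -2 + (-15 - 7*o + 2*o²)*(-24) = -2 + (360 - 48*o² + 168*o) = 358 - 48*o² + 168*o)
-71*I(5)*34 = -71*(358 - 48*5² + 168*5)*34 = -71*(358 - 48*25 + 840)*34 = -71*(358 - 1200 + 840)*34 = -71*(-2)*34 = 142*34 = 4828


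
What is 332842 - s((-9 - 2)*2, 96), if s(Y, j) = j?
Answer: 332746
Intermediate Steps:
332842 - s((-9 - 2)*2, 96) = 332842 - 1*96 = 332842 - 96 = 332746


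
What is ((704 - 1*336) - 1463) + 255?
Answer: -840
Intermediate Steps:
((704 - 1*336) - 1463) + 255 = ((704 - 336) - 1463) + 255 = (368 - 1463) + 255 = -1095 + 255 = -840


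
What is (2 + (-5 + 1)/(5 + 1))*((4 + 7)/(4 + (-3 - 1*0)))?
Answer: 44/3 ≈ 14.667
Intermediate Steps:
(2 + (-5 + 1)/(5 + 1))*((4 + 7)/(4 + (-3 - 1*0))) = (2 - 4/6)*(11/(4 + (-3 + 0))) = (2 - 4*⅙)*(11/(4 - 3)) = (2 - ⅔)*(11/1) = 4*(11*1)/3 = (4/3)*11 = 44/3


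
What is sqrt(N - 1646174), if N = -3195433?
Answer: I*sqrt(4841607) ≈ 2200.4*I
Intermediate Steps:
sqrt(N - 1646174) = sqrt(-3195433 - 1646174) = sqrt(-4841607) = I*sqrt(4841607)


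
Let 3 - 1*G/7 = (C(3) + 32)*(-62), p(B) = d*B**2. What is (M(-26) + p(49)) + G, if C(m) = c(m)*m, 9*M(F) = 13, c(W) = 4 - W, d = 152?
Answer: 3421480/9 ≈ 3.8016e+5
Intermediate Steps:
M(F) = 13/9 (M(F) = (1/9)*13 = 13/9)
C(m) = m*(4 - m) (C(m) = (4 - m)*m = m*(4 - m))
p(B) = 152*B**2
G = 15211 (G = 21 - 7*(3*(4 - 1*3) + 32)*(-62) = 21 - 7*(3*(4 - 3) + 32)*(-62) = 21 - 7*(3*1 + 32)*(-62) = 21 - 7*(3 + 32)*(-62) = 21 - 245*(-62) = 21 - 7*(-2170) = 21 + 15190 = 15211)
(M(-26) + p(49)) + G = (13/9 + 152*49**2) + 15211 = (13/9 + 152*2401) + 15211 = (13/9 + 364952) + 15211 = 3284581/9 + 15211 = 3421480/9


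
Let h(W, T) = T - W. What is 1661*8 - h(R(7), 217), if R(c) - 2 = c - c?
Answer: 13073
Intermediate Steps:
R(c) = 2 (R(c) = 2 + (c - c) = 2 + 0 = 2)
1661*8 - h(R(7), 217) = 1661*8 - (217 - 1*2) = 13288 - (217 - 2) = 13288 - 1*215 = 13288 - 215 = 13073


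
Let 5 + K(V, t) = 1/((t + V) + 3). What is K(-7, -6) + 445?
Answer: 4399/10 ≈ 439.90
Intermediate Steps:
K(V, t) = -5 + 1/(3 + V + t) (K(V, t) = -5 + 1/((t + V) + 3) = -5 + 1/((V + t) + 3) = -5 + 1/(3 + V + t))
K(-7, -6) + 445 = (-14 - 5*(-7) - 5*(-6))/(3 - 7 - 6) + 445 = (-14 + 35 + 30)/(-10) + 445 = -⅒*51 + 445 = -51/10 + 445 = 4399/10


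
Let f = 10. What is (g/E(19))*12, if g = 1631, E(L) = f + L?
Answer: 19572/29 ≈ 674.90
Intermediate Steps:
E(L) = 10 + L
(g/E(19))*12 = (1631/(10 + 19))*12 = (1631/29)*12 = 19572/29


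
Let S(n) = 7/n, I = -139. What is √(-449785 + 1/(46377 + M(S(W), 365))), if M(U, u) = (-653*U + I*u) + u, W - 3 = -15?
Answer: I*√845051122129765/43345 ≈ 670.66*I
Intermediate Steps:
W = -12 (W = 3 - 15 = -12)
M(U, u) = -653*U - 138*u (M(U, u) = (-653*U - 139*u) + u = -653*U - 138*u)
√(-449785 + 1/(46377 + M(S(W), 365))) = √(-449785 + 1/(46377 + (-4571/(-12) - 138*365))) = √(-449785 + 1/(46377 + (-4571*(-1)/12 - 50370))) = √(-449785 + 1/(46377 + (-653*(-7/12) - 50370))) = √(-449785 + 1/(46377 + (4571/12 - 50370))) = √(-449785 + 1/(46377 - 599869/12)) = √(-449785 + 1/(-43345/12)) = √(-449785 - 12/43345) = √(-19495930837/43345) = I*√845051122129765/43345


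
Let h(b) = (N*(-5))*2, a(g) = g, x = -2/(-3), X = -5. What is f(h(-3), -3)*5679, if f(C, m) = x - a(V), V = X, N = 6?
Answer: 32181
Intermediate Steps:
V = -5
x = 2/3 (x = -2*(-1/3) = 2/3 ≈ 0.66667)
h(b) = -60 (h(b) = (6*(-5))*2 = -30*2 = -60)
f(C, m) = 17/3 (f(C, m) = 2/3 - 1*(-5) = 2/3 + 5 = 17/3)
f(h(-3), -3)*5679 = (17/3)*5679 = 32181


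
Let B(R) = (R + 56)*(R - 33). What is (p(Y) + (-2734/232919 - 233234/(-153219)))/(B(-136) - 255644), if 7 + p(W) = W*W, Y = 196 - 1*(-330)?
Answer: -9873711009043909/8640828399578364 ≈ -1.1427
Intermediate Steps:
Y = 526 (Y = 196 + 330 = 526)
p(W) = -7 + W**2 (p(W) = -7 + W*W = -7 + W**2)
B(R) = (-33 + R)*(56 + R) (B(R) = (56 + R)*(-33 + R) = (-33 + R)*(56 + R))
(p(Y) + (-2734/232919 - 233234/(-153219)))/(B(-136) - 255644) = ((-7 + 526**2) + (-2734/232919 - 233234/(-153219)))/((-1848 + (-136)**2 + 23*(-136)) - 255644) = ((-7 + 276676) + (-2734*1/232919 - 233234*(-1/153219)))/((-1848 + 18496 - 3128) - 255644) = (276669 + (-2734/232919 + 233234/153219))/(13520 - 255644) = (276669 + 53905729300/35687616261)/(-242124) = (9873711009043909/35687616261)*(-1/242124) = -9873711009043909/8640828399578364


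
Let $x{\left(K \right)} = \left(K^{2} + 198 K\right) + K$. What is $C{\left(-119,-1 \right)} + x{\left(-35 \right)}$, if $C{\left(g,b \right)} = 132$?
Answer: $-5608$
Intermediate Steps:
$x{\left(K \right)} = K^{2} + 199 K$
$C{\left(-119,-1 \right)} + x{\left(-35 \right)} = 132 - 35 \left(199 - 35\right) = 132 - 5740 = -5608$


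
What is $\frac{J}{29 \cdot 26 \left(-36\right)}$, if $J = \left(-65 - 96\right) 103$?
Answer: $\frac{16583}{27144} \approx 0.61093$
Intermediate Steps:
$J = -16583$ ($J = \left(-161\right) 103 = -16583$)
$\frac{J}{29 \cdot 26 \left(-36\right)} = - \frac{16583}{29 \cdot 26 \left(-36\right)} = - \frac{16583}{754 \left(-36\right)} = - \frac{16583}{-27144} = \left(-16583\right) \left(- \frac{1}{27144}\right) = \frac{16583}{27144}$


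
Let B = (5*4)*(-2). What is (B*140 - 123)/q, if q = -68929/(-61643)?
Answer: -352782889/68929 ≈ -5118.1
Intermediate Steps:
B = -40 (B = 20*(-2) = -40)
q = 68929/61643 (q = -68929*(-1/61643) = 68929/61643 ≈ 1.1182)
(B*140 - 123)/q = (-40*140 - 123)/(68929/61643) = (-5600 - 123)*(61643/68929) = -5723*61643/68929 = -352782889/68929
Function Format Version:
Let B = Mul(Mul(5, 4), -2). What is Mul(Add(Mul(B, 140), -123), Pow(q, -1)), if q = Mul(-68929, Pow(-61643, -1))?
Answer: Rational(-352782889, 68929) ≈ -5118.1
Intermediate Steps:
B = -40 (B = Mul(20, -2) = -40)
q = Rational(68929, 61643) (q = Mul(-68929, Rational(-1, 61643)) = Rational(68929, 61643) ≈ 1.1182)
Mul(Add(Mul(B, 140), -123), Pow(q, -1)) = Mul(Add(Mul(-40, 140), -123), Pow(Rational(68929, 61643), -1)) = Mul(Add(-5600, -123), Rational(61643, 68929)) = Mul(-5723, Rational(61643, 68929)) = Rational(-352782889, 68929)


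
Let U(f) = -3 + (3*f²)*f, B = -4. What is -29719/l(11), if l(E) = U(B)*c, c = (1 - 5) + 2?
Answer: -29719/390 ≈ -76.203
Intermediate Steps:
U(f) = -3 + 3*f³
c = -2 (c = -4 + 2 = -2)
l(E) = 390 (l(E) = (-3 + 3*(-4)³)*(-2) = (-3 + 3*(-64))*(-2) = (-3 - 192)*(-2) = -195*(-2) = 390)
-29719/l(11) = -29719/390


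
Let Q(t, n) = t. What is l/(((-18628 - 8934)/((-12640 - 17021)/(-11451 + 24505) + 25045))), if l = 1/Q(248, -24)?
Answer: -326907769/89228998304 ≈ -0.0036637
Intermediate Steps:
l = 1/248 ≈ 0.0040323
l/(((-18628 - 8934)/((-12640 - 17021)/(-11451 + 24505) + 25045))) = 1/(248*(((-18628 - 8934)/((-12640 - 17021)/(-11451 + 24505) + 25045)))) = 1/(248*((-27562/(-29661/13054 + 25045)))) = 1/(248*((-27562/326907769/13054))) = 1/(248*((-27562*13054/326907769))) = 1/(248*(-359794348/326907769)) = (1/248)*(-326907769/359794348) = -326907769/89228998304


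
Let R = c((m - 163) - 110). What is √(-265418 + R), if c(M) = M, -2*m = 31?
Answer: I*√1062826/2 ≈ 515.47*I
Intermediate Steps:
m = -31/2 (m = -½*31 = -31/2 ≈ -15.500)
R = -577/2 (R = (-31/2 - 163) - 110 = -357/2 - 110 = -577/2 ≈ -288.50)
√(-265418 + R) = √(-265418 - 577/2) = √(-531413/2) = I*√1062826/2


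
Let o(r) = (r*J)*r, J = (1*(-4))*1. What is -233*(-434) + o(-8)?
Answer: 100866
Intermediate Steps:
J = -4 (J = -4*1 = -4)
o(r) = -4*r² (o(r) = (r*(-4))*r = (-4*r)*r = -4*r²)
-233*(-434) + o(-8) = -233*(-434) - 4*(-8)² = 101122 - 4*64 = 101122 - 256 = 100866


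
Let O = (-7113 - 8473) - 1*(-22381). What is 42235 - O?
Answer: 35440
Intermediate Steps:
O = 6795 (O = -15586 + 22381 = 6795)
42235 - O = 42235 - 1*6795 = 42235 - 6795 = 35440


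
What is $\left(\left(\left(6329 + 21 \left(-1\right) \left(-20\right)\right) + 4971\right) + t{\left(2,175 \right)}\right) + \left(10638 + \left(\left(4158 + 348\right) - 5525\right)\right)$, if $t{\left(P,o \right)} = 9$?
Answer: $21348$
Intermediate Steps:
$\left(\left(\left(6329 + 21 \left(-1\right) \left(-20\right)\right) + 4971\right) + t{\left(2,175 \right)}\right) + \left(10638 + \left(\left(4158 + 348\right) - 5525\right)\right) = \left(\left(\left(6329 + 21 \left(-1\right) \left(-20\right)\right) + 4971\right) + 9\right) + \left(10638 + \left(\left(4158 + 348\right) - 5525\right)\right) = \left(\left(\left(6329 - -420\right) + 4971\right) + 9\right) + \left(10638 + \left(4506 - 5525\right)\right) = \left(\left(\left(6329 + 420\right) + 4971\right) + 9\right) + \left(10638 - 1019\right) = \left(\left(6749 + 4971\right) + 9\right) + 9619 = \left(11720 + 9\right) + 9619 = 11729 + 9619 = 21348$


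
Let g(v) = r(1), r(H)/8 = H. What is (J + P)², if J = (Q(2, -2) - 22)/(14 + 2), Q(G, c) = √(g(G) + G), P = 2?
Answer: (10 + √10)²/256 ≈ 0.67674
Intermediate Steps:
r(H) = 8*H
g(v) = 8 (g(v) = 8*1 = 8)
Q(G, c) = √(8 + G)
J = -11/8 + √10/16 (J = (√(8 + 2) - 22)/(14 + 2) = (√10 - 22)/16 = (-22 + √10)*(1/16) = -11/8 + √10/16 ≈ -1.1774)
(J + P)² = ((-11/8 + √10/16) + 2)² = (5/8 + √10/16)²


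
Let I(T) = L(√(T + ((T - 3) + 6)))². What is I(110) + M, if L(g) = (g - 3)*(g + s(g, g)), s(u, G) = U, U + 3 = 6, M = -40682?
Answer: 5114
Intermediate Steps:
U = 3 (U = -3 + 6 = 3)
s(u, G) = 3
L(g) = (-3 + g)*(3 + g) (L(g) = (g - 3)*(g + 3) = (-3 + g)*(3 + g))
I(T) = (-6 + 2*T)² (I(T) = (-9 + (√(T + ((T - 3) + 6)))²)² = (-9 + (√(T + ((-3 + T) + 6)))²)² = (-9 + (√(T + (3 + T)))²)² = (-9 + (√(3 + 2*T))²)² = (-9 + (3 + 2*T))² = (-6 + 2*T)²)
I(110) + M = 4*(-3 + 110)² - 40682 = 4*107² - 40682 = 4*11449 - 40682 = 45796 - 40682 = 5114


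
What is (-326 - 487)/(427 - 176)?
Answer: -813/251 ≈ -3.2390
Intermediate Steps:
(-326 - 487)/(427 - 176) = -813/251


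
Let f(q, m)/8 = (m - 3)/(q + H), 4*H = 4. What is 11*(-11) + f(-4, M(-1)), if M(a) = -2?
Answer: -323/3 ≈ -107.67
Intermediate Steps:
H = 1 (H = (¼)*4 = 1)
f(q, m) = 8*(-3 + m)/(1 + q) (f(q, m) = 8*((m - 3)/(q + 1)) = 8*((-3 + m)/(1 + q)) = 8*(-3 + m)/(1 + q))
11*(-11) + f(-4, M(-1)) = 11*(-11) + 8*(-3 - 2)/(1 - 4) = -121 + 8*(-5)/(-3) = -121 + 8*(-⅓)*(-5) = -121 + 40/3 = -323/3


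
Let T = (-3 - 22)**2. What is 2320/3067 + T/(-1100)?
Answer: 25405/134948 ≈ 0.18826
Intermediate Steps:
T = 625 (T = (-25)**2 = 625)
2320/3067 + T/(-1100) = 2320/3067 + 625/(-1100) = 2320*(1/3067) + 625*(-1/1100) = 2320/3067 - 25/44 = 25405/134948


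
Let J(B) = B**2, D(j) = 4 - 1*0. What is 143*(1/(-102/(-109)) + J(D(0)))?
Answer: 248963/102 ≈ 2440.8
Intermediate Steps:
D(j) = 4 (D(j) = 4 + 0 = 4)
143*(1/(-102/(-109)) + J(D(0))) = 143*(1/(-102/(-109)) + 4**2) = 143*(1/(-102*(-1/109)) + 16) = 143*(1/(102/109) + 16) = 143*(109/102 + 16) = 143*(1741/102) = 248963/102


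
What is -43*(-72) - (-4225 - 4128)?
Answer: 11449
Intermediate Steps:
-43*(-72) - (-4225 - 4128) = 3096 - 1*(-8353) = 3096 + 8353 = 11449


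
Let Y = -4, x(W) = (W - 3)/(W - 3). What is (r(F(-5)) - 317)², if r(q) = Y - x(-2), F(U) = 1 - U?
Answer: 103684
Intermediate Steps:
x(W) = 1 (x(W) = (-3 + W)/(-3 + W) = 1)
r(q) = -5 (r(q) = -4 - 1*1 = -4 - 1 = -5)
(r(F(-5)) - 317)² = (-5 - 317)² = (-322)² = 103684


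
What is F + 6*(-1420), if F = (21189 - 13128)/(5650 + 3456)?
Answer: -77575059/9106 ≈ -8519.1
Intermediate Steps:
F = 8061/9106 ≈ 0.88524
F + 6*(-1420) = 8061/9106 + 6*(-1420) = 8061/9106 - 8520 = -77575059/9106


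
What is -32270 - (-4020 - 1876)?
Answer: -26374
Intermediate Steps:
-32270 - (-4020 - 1876) = -32270 - 1*(-5896) = -32270 + 5896 = -26374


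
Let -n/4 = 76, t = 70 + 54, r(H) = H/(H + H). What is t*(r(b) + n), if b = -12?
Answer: -37634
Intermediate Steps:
r(H) = 1/2 (r(H) = H/((2*H)) = (1/(2*H))*H = 1/2)
t = 124
n = -304 (n = -4*76 = -304)
t*(r(b) + n) = 124*(1/2 - 304) = 124*(-607/2) = -37634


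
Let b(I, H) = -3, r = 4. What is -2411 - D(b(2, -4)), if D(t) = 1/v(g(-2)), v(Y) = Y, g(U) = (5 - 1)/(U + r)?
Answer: -4823/2 ≈ -2411.5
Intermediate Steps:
g(U) = 4/(4 + U) (g(U) = (5 - 1)/(U + 4) = 4/(4 + U))
D(t) = ½ (D(t) = 1/(4/(4 - 2)) = 1/(4/2) = 1/(4*(½)) = 1/2 = ½)
-2411 - D(b(2, -4)) = -2411 - 1*½ = -2411 - ½ = -4823/2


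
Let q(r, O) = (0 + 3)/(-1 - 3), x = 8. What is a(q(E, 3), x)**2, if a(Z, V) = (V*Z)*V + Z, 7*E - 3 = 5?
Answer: 38025/16 ≈ 2376.6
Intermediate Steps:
E = 8/7 (E = 3/7 + (1/7)*5 = 3/7 + 5/7 = 8/7 ≈ 1.1429)
q(r, O) = -3/4 (q(r, O) = 3/(-4) = 3*(-1/4) = -3/4)
a(Z, V) = Z + Z*V**2 (a(Z, V) = Z*V**2 + Z = Z + Z*V**2)
a(q(E, 3), x)**2 = (-3*(1 + 8**2)/4)**2 = (-3*(1 + 64)/4)**2 = (-3/4*65)**2 = (-195/4)**2 = 38025/16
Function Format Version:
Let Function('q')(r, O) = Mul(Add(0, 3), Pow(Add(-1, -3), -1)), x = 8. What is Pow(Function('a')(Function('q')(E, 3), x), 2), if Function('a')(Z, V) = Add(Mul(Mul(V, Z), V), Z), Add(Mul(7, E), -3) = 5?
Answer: Rational(38025, 16) ≈ 2376.6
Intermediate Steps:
E = Rational(8, 7) (E = Add(Rational(3, 7), Mul(Rational(1, 7), 5)) = Add(Rational(3, 7), Rational(5, 7)) = Rational(8, 7) ≈ 1.1429)
Function('q')(r, O) = Rational(-3, 4) (Function('q')(r, O) = Mul(3, Pow(-4, -1)) = Mul(3, Rational(-1, 4)) = Rational(-3, 4))
Function('a')(Z, V) = Add(Z, Mul(Z, Pow(V, 2))) (Function('a')(Z, V) = Add(Mul(Z, Pow(V, 2)), Z) = Add(Z, Mul(Z, Pow(V, 2))))
Pow(Function('a')(Function('q')(E, 3), x), 2) = Pow(Mul(Rational(-3, 4), Add(1, Pow(8, 2))), 2) = Pow(Mul(Rational(-3, 4), Add(1, 64)), 2) = Pow(Mul(Rational(-3, 4), 65), 2) = Pow(Rational(-195, 4), 2) = Rational(38025, 16)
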